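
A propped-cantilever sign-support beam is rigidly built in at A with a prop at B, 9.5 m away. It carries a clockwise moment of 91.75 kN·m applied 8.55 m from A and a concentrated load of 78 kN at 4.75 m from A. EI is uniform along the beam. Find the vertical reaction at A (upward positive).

R_A = 39.28 kN

Take the reaction at B as the redundant and release it; the primary structure is a cantilever fixed at A.
Primary-structure tip deflection at B by superposition:
  clockwise couple 91.75 at a = 8.55: M₀a(2L − a)/(2EI) = 4099/EI
  point load 78 at a = 4.75: Pa²(3L − a)/(6EI) = 6966/EI
  δ_0 = 11065/EI
Flexibility coefficient — unit upward force at B: δ_{BB} = L³/(3EI) = 285.8/EI.
Compatibility at B: δ_0 − R_B·δ_{BB} = 0, so R_B = 11065/285.8 = 38.72 kN.
Vertical equilibrium: R_A = ΣP − R_B = 78 − 38.72 = 39.28 kN.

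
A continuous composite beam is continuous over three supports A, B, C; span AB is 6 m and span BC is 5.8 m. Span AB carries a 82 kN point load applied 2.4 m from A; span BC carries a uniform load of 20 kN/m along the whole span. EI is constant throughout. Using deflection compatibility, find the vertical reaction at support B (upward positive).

R_B = 119.1 kN

Insert a hinge at B; M_B is the redundant, and each span becomes simply supported.
Rotations at B on the released spans (each span's end-slope, ×1/EI):
  span AB: point load 82 at a = 2.4: Pab(L + a)/(6LEI) = 165.3/EI
  span BC: UDL 20: wL³/(24EI) = 162.6/EI
  relative rotation θ_0 = (165.3 + 162.6)/EI = 327.9/EI
A unit hogging moment at B produces rotation L₁/(3EI) + L₂/(3EI) = 3.933/EI.
Compatibility: M_B·(L₁+L₂)/(3EI) = θ_0, giving M_B = 83.37 kN·m (hogging).
Span AB, ΣM about A with M_B applied at B: R_B^{AB}·6 = 196.8 + 83.37, so R_B^{AB} = 46.69 kN and R_A = 82 − 46.69 = 35.31 kN.
Span BC, ΣM about C: R_B^{BC}·5.8 = 336.4 + 83.37, so R_B^{BC} = 72.37 kN and R_C = 116 − 72.37 = 43.63 kN.
R_B = 46.69 + 72.37 = 119.1 kN.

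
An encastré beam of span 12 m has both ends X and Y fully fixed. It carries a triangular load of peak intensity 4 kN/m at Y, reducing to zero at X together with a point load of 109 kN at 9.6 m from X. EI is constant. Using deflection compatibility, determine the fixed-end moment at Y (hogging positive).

Take the two fixed-end moments M_X, M_Y as redundants; the released structure is the simple span XY.
End rotations of the released simple span under the applied load (×1/EI):
  at X: triangular load, peak 4: 7w₀L³/(360EI) = 134.4/EI
  at Y: triangular load, peak 4: w₀L³/(45EI) = 153.6/EI
  at X: point load 109 at a = 9.6: Pab(L + b)/(6LEI) = 502.3/EI
  at Y: point load 109 at a = 9.6: Pab(L + a)/(6LEI) = 753.4/EI
  θ_X0 = 636.7/EI,  θ_Y0 = 907/EI
Flexibility coefficients: a unit moment at one end gives L/(3EI) there and L/(6EI) at the far end, so f₁₁ = f₂₂ = 4/EI and f₁₂ = f₂₁ = 2/EI.
Compatibility — zero rotation at each built-in end:
  4 M_X + 2 M_Y = 636.7
  2 M_X + 4 M_Y = 907
Solving the pair gives M_X = 61.06 kN·m and M_Y = 196.2 kN·m (hogging).

M_Y = 196.2 kN·m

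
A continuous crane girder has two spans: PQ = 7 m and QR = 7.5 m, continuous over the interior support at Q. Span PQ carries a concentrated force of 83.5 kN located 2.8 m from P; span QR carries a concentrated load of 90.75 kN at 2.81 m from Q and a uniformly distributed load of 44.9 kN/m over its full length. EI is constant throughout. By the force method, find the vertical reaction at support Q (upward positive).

Release continuity at Q by inserting a hinge; the redundant is the internal moment M_Q. The primary structure is two simply-supported spans PQ and QR.
End slopes at the hinge Q, treating each span as simply supported:
  span PQ: point load 83.5 at a = 2.8: Pab(L + a)/(6LEI) = 229.1/EI
  span QR: point load 90.75 at a = 2.81: Pab(L + b)/(6LEI) = 324/EI
  span QR: UDL 44.9: wL³/(24EI) = 789.3/EI
  relative rotation θ_0 = (229.1 + 1113)/EI = 1342/EI
A unit hogging moment at Q produces rotation L₁/(3EI) + L₂/(3EI) = 4.833/EI.
Slope continuity at Q: θ_0 = M_Q·4.833/EI, so M_Q = 1342/4.833 = 277.7 kN·m (hogging).
Span PQ, ΣM about P with M_Q applied at Q: R_Q^{PQ}·7 = 233.8 + 277.7, so R_Q^{PQ} = 73.08 kN and R_P = 83.5 − 73.08 = 10.42 kN.
Span QR, ΣM about R: R_Q^{QR}·7.5 = 1688 + 277.7, so R_Q^{QR} = 262.2 kN and R_R = 427.5 − 262.2 = 165.3 kN.
R_Q = 73.08 + 262.2 = 335.2 kN.

R_Q = 335.2 kN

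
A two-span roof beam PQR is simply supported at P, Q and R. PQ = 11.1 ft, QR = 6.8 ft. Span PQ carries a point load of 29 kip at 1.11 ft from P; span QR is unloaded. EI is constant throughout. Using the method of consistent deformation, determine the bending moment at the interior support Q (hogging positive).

Take M_Q as the redundant. Released structure: two simple spans PQ and QR with a hinge at Q.
End slopes at the hinge Q, treating each span as simply supported:
  span PQ: point load 29 at a = 1.11: Pab(L + a)/(6LEI) = 58.96/EI
  relative rotation θ_0 = (58.96 + 0)/EI = 58.96/EI
A unit hogging moment at Q produces rotation L₁/(3EI) + L₂/(3EI) = 5.967/EI.
Compatibility: M_Q·(L₁+L₂)/(3EI) = θ_0, giving M_Q = 9.881 kip·ft (hogging).

M_Q = 9.881 kip·ft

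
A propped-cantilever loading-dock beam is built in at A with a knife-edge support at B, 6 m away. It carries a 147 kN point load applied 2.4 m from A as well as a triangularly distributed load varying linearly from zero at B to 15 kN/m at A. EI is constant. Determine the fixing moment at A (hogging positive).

M_A = 205.3 kN·m

Release the roller at B. Primary structure: cantilever fixed at A.
Downward deflection at the released point B due to the loads:
  point load 147 at a = 2.4: Pa²(3L − a)/(6EI) = 2201/EI
  triangular load, peak 15 at the fixed end: w₀L⁴/(30EI) = 648/EI
  δ_0 = 2849/EI
Flexibility coefficient — unit upward force at B: δ_{BB} = L³/(3EI) = 72/EI.
The prop prevents deflection at B: R_B = δ_0/δ_{BB} = 2849/72 = 39.58 kN.
Moment equilibrium about A: M_A = Σ(load moments about A) − R_B·L = 442.8 − 39.58×6 = 205.3 kN·m.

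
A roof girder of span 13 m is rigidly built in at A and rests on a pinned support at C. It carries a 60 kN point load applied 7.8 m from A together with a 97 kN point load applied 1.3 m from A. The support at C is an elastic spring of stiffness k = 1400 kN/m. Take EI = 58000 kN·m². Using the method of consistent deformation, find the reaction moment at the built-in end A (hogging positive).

Remove the prop at C; the released (primary) structure is a cantilever built in at A.
Primary-structure tip deflection at C by superposition:
  point load 60 at a = 7.8: Pa²(3L − a)/(6EI) = 18982/EI
  point load 97 at a = 1.3: Pa²(3L − a)/(6EI) = 1030/EI
  δ_0 = 20012/EI
Tip deflection under a unit load at C: L³/(3EI) = 732.3/EI.
With EI = 58000 kN·m²: δ_0 = 0.34504 m and δ_{CC} = 0.012626 m/kN.
Compatibility — the spring shortens by R_C/k under the reaction it provides: δ_0 − R_C·δ_{CC} = R_C/k. With 1/k = 0.000714 m/kN, R_C = δ_0 / (δ_{CC} + 1/k) = 0.34504 / (0.012626 + 0.000714) = 25.86 kN.
Moment equilibrium about A: M_A = Σ(load moments about A) − R_C·L = 594.1 − 25.86×13 = 257.9 kN·m.

M_A = 257.9 kN·m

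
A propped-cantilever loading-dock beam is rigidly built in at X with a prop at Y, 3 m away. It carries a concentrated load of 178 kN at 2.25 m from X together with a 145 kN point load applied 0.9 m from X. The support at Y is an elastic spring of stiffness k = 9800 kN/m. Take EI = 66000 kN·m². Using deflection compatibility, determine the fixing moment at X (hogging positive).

M_X = 307.5 kN·m

Choose R_Y as the redundant. The primary structure is the cantilever fixed at X.
Free-end deflection of the primary structure under the applied loading (downward +):
  point load 178 at a = 2.25: Pa²(3L − a)/(6EI) = 1014/EI
  point load 145 at a = 0.9: Pa²(3L − a)/(6EI) = 158.6/EI
  δ_0 = 1172/EI
Flexibility coefficient — unit upward force at Y: δ_{YY} = L³/(3EI) = 9/EI.
With EI = 66000 kN·m²: δ_0 = 0.017762 m and δ_{YY} = 0.000136 m/kN.
Compatibility — the spring shortens by R_Y/k under the reaction it provides: δ_0 − R_Y·δ_{YY} = R_Y/k. With 1/k = 0.000102 m/kN, R_Y = δ_0 / (δ_{YY} + 1/k) = 0.017762 / (0.000136 + 0.000102) = 74.51 kN.
Moment equilibrium about X: M_X = Σ(load moments about X) − R_Y·L = 531 − 74.51×3 = 307.5 kN·m.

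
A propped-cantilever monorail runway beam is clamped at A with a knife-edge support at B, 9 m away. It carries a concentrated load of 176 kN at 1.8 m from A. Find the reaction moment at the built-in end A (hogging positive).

Remove the prop at B; the released (primary) structure is a cantilever built in at A.
Deflection at B on the released cantilever, summing each load's contribution:
  point load 176 at a = 1.8: Pa²(3L − a)/(6EI) = 2395/EI
Flexibility coefficient — unit upward force at B: δ_{BB} = L³/(3EI) = 243/EI.
The prop prevents deflection at B: R_B = δ_0/δ_{BB} = 2395/243 = 9.856 kN.
Moment equilibrium about A: M_A = Σ(load moments about A) − R_B·L = 316.8 − 9.856×9 = 228.1 kN·m.

M_A = 228.1 kN·m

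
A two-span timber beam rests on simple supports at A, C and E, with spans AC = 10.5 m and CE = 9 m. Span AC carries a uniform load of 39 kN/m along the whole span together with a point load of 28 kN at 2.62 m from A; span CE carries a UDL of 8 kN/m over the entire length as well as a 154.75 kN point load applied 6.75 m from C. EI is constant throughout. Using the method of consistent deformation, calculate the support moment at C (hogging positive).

Take M_C as the redundant. Released structure: two simple spans AC and CE with a hinge at C.
End slopes at the hinge C, treating each span as simply supported:
  span AC: UDL 39: wL³/(24EI) = 1881/EI
  span AC: point load 28 at a = 2.62: Pab(L + a)/(6LEI) = 120.4/EI
  span CE: UDL 8: wL³/(24EI) = 243/EI
  span CE: point load 154.75 at a = 6.75: Pab(L + b)/(6LEI) = 489.6/EI
  relative rotation θ_0 = (2002 + 732.6)/EI = 2734/EI
A unit hogging moment at C produces rotation L₁/(3EI) + L₂/(3EI) = 6.5/EI.
Slope continuity at C: θ_0 = M_C·6.5/EI, so M_C = 2734/6.5 = 420.6 kN·m (hogging).

M_C = 420.6 kN·m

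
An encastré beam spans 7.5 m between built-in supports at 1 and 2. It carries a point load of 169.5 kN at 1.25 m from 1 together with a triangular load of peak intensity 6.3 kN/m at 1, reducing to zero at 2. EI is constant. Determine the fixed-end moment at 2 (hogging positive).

M_2 = 41.24 kN·m

Release both end moments; the primary structure is a simply-supported span 12 with redundants M_1 and M_2.
End rotations of the released simple span under the applied load (×1/EI):
  at 1: point load 169.5 at a = 1.25: Pab(L + b)/(6LEI) = 404.6/EI
  at 2: point load 169.5 at a = 1.25: Pab(L + a)/(6LEI) = 257.5/EI
  at 1: triangular load, peak 6.3: w₀L³/(45EI) = 59.06/EI
  at 2: triangular load, peak 6.3: 7w₀L³/(360EI) = 51.68/EI
  θ_10 = 463.7/EI,  θ_20 = 309.2/EI
Flexibility coefficients: a unit moment at one end gives L/(3EI) there and L/(6EI) at the far end, so f₁₁ = f₂₂ = 2.5/EI and f₁₂ = f₂₁ = 1.25/EI.
Compatibility — zero rotation at each built-in end:
  2.5 M_1 + 1.25 M_2 = 463.7
  1.25 M_1 + 2.5 M_2 = 309.2
Solving the pair gives M_1 = 164.9 kN·m and M_2 = 41.24 kN·m (hogging).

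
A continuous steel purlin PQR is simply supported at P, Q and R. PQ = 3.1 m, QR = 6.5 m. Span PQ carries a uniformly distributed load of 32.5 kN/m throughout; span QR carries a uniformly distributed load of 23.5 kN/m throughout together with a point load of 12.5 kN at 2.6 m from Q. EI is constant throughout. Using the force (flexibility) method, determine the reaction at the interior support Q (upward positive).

R_Q = 185.3 kN

Insert a hinge at Q; M_Q is the redundant, and each span becomes simply supported.
Discontinuity in slope at Q on the released structure — sum the simple-span end rotations:
  span PQ: UDL 32.5: wL³/(24EI) = 40.34/EI
  span QR: UDL 23.5: wL³/(24EI) = 268.9/EI
  span QR: point load 12.5 at a = 2.6: Pab(L + b)/(6LEI) = 33.8/EI
  relative rotation θ_0 = (40.34 + 302.7)/EI = 343/EI
A unit hogging moment at Q produces rotation L₁/(3EI) + L₂/(3EI) = 3.2/EI.
Compatibility: M_Q·(L₁+L₂)/(3EI) = θ_0, giving M_Q = 107.2 kN·m (hogging).
Span PQ, ΣM about P with M_Q applied at Q: R_Q^{PQ}·3.1 = 156.2 + 107.2, so R_Q^{PQ} = 84.96 kN and R_P = 100.8 − 84.96 = 15.79 kN.
Span QR, ΣM about R: R_Q^{QR}·6.5 = 545.2 + 107.2, so R_Q^{QR} = 100.4 kN and R_R = 165.2 − 100.4 = 64.88 kN.
R_Q = 84.96 + 100.4 = 185.3 kN.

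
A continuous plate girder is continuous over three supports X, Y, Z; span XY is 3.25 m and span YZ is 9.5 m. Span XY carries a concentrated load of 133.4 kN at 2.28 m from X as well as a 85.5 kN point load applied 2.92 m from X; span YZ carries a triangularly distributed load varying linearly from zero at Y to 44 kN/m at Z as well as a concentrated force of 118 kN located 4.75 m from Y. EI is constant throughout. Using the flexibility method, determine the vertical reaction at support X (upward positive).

Insert a hinge at Y; M_Y is the redundant, and each span becomes simply supported.
Rotations at Y on the released spans (each span's end-slope, ×1/EI):
  span XY: point load 133.4 at a = 2.28: Pab(L + a)/(6LEI) = 83.67/EI
  span XY: point load 85.5 at a = 2.92: Pab(L + a)/(6LEI) = 26.07/EI
  span YZ: triangular load, peak 44: 7w₀L³/(360EI) = 733.5/EI
  span YZ: point load 118 at a = 4.75: Pab(L + b)/(6LEI) = 665.6/EI
  relative rotation θ_0 = (109.7 + 1399)/EI = 1509/EI
A unit hogging moment at Y produces rotation L₁/(3EI) + L₂/(3EI) = 4.25/EI.
Slope continuity at Y: θ_0 = M_Y·4.25/EI, so M_Y = 1509/4.25 = 355 kN·m (hogging).
Span XY, ΣM about X with M_Y applied at Y: R_Y^{XY}·3.25 = 553.8 + 355, so R_Y^{XY} = 279.6 kN and R_X = 218.9 − 279.6 = -60.74 kN.

R_X = -60.74 kN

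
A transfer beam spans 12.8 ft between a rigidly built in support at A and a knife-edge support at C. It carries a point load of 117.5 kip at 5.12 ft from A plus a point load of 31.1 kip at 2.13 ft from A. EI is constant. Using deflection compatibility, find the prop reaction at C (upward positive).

Remove the prop at C; the released (primary) structure is a cantilever built in at A.
Deflection at C on the released cantilever, summing each load's contribution:
  point load 117.5 at a = 5.12: Pa²(3L − a)/(6EI) = 17085/EI
  point load 31.1 at a = 2.13: Pa²(3L − a)/(6EI) = 852.9/EI
  δ_0 = 17938/EI
Flexibility coefficient — unit upward force at C: δ_{CC} = L³/(3EI) = 699.1/EI.
The prop prevents deflection at C: R_C = δ_0/δ_{CC} = 17938/699.1 = 25.66 kip.

R_C = 25.66 kip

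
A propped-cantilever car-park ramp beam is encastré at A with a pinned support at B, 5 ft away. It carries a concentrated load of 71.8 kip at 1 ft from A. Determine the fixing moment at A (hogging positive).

Choose R_B as the redundant. The primary structure is the cantilever fixed at A.
Primary-structure tip deflection at B by superposition:
  point load 71.8 at a = 1: Pa²(3L − a)/(6EI) = 167.5/EI
Tip deflection under a unit load at B: L³/(3EI) = 41.67/EI.
Compatibility at B: δ_0 − R_B·δ_{BB} = 0, so R_B = 167.5/41.67 = 4.021 kip.
Moment equilibrium about A: M_A = Σ(load moments about A) − R_B·L = 71.8 − 4.021×5 = 51.7 kip·ft.

M_A = 51.7 kip·ft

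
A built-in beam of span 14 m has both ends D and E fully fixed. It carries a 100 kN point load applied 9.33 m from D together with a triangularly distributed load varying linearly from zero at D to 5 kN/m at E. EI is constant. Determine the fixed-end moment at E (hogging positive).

Release both end moments; the primary structure is a simply-supported span DE with redundants M_D and M_E.
On the primary (simply-supported) span, the end slopes from the loading are:
  at D: point load 100 at a = 9.33: Pab(L + b)/(6LEI) = 968.4/EI
  at E: point load 100 at a = 9.33: Pab(L + a)/(6LEI) = 1210/EI
  at D: triangular load, peak 5: 7w₀L³/(360EI) = 266.8/EI
  at E: triangular load, peak 5: w₀L³/(45EI) = 304.9/EI
  θ_D0 = 1235/EI,  θ_E0 = 1515/EI
Flexibility coefficients: a unit moment at one end gives L/(3EI) there and L/(6EI) at the far end, so f₁₁ = f₂₂ = 4.667/EI and f₁₂ = f₂₁ = 2.333/EI.
Compatibility — zero rotation at each built-in end:
  4.667 M_D + 2.333 M_E = 1235
  2.333 M_D + 4.667 M_E = 1515
Solving the pair gives M_D = 136.5 kN·m and M_E = 256.4 kN·m (hogging).

M_E = 256.4 kN·m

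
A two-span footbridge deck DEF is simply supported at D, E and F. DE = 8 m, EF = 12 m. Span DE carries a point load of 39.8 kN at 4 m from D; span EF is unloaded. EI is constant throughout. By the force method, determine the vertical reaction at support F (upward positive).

R_F = -1.99 kN

Release continuity at E by inserting a hinge; the redundant is the internal moment M_E. The primary structure is two simply-supported spans DE and EF.
Rotations at E on the released spans (each span's end-slope, ×1/EI):
  span DE: point load 39.8 at a = 4: Pab(L + a)/(6LEI) = 159.2/EI
  relative rotation θ_0 = (159.2 + 0)/EI = 159.2/EI
A unit hogging moment at E produces rotation L₁/(3EI) + L₂/(3EI) = 6.667/EI.
Compatibility: M_E·(L₁+L₂)/(3EI) = θ_0, giving M_E = 23.88 kN·m (hogging).
Span EF, ΣM about F: R_E^{EF}·12 = 0 + 23.88, so R_E^{EF} = 1.99 kN and R_F = 0 − 1.99 = -1.99 kN.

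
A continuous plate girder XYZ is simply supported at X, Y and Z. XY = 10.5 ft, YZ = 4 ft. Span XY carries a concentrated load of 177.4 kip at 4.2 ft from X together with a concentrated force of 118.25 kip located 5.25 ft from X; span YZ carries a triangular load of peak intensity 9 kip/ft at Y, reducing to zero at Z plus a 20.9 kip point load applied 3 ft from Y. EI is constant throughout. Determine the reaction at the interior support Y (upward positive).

R_Y = 285.6 kip

Release continuity at Y by inserting a hinge; the redundant is the internal moment M_Y. The primary structure is two simply-supported spans XY and YZ.
Discontinuity in slope at Y on the released structure — sum the simple-span end rotations:
  span XY: point load 177.4 at a = 4.2: Pab(L + a)/(6LEI) = 1095/EI
  span XY: point load 118.25 at a = 5.25: Pab(L + a)/(6LEI) = 814.8/EI
  span YZ: triangular load, peak 9: w₀L³/(45EI) = 12.8/EI
  span YZ: point load 20.9 at a = 3: Pab(L + b)/(6LEI) = 13.06/EI
  relative rotation θ_0 = (1910 + 25.86)/EI = 1936/EI
A unit hogging moment at Y produces rotation L₁/(3EI) + L₂/(3EI) = 4.833/EI.
Compatibility: M_Y·(L₁+L₂)/(3EI) = θ_0, giving M_Y = 400.5 kip·ft (hogging).
Span XY, ΣM about X with M_Y applied at Y: R_Y^{XY}·10.5 = 1366 + 400.5, so R_Y^{XY} = 168.2 kip and R_X = 295.6 − 168.2 = 127.4 kip.
Span YZ, ΣM about Z: R_Y^{YZ}·4 = 68.9 + 400.5, so R_Y^{YZ} = 117.4 kip and R_Z = 38.9 − 117.4 = -78.46 kip.
R_Y = 168.2 + 117.4 = 285.6 kip.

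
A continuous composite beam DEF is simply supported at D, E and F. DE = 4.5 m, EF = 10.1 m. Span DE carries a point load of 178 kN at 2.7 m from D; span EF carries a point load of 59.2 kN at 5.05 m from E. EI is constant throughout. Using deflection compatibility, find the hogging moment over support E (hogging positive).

Take M_E as the redundant. Released structure: two simple spans DE and EF with a hinge at E.
Rotations at E on the released spans (each span's end-slope, ×1/EI):
  span DE: point load 178 at a = 2.7: Pab(L + a)/(6LEI) = 230.7/EI
  span EF: point load 59.2 at a = 5.05: Pab(L + b)/(6LEI) = 377.4/EI
  relative rotation θ_0 = (230.7 + 377.4)/EI = 608.1/EI
A unit hogging moment at E produces rotation L₁/(3EI) + L₂/(3EI) = 4.867/EI.
Slope continuity at E: θ_0 = M_E·4.867/EI, so M_E = 608.1/4.867 = 125 kN·m (hogging).

M_E = 125 kN·m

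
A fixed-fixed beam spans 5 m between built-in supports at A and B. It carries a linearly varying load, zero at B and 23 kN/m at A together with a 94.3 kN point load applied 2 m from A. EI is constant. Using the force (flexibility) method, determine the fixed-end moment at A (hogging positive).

Release both end moments; the primary structure is a simply-supported span AB with redundants M_A and M_B.
Simple-span end rotations at A and B under the given loads:
  at A: triangular load, peak 23: w₀L³/(45EI) = 63.89/EI
  at B: triangular load, peak 23: 7w₀L³/(360EI) = 55.9/EI
  at A: point load 94.3 at a = 2: Pab(L + b)/(6LEI) = 150.9/EI
  at B: point load 94.3 at a = 2: Pab(L + a)/(6LEI) = 132/EI
  θ_A0 = 214.8/EI,  θ_B0 = 187.9/EI
Flexibility coefficients: a unit moment at one end gives L/(3EI) there and L/(6EI) at the far end, so f₁₁ = f₂₂ = 1.667/EI and f₁₂ = f₂₁ = 0.8333/EI.
Compatibility — zero rotation at each built-in end:
  1.667 M_A + 0.8333 M_B = 214.8
  0.8333 M_A + 1.667 M_B = 187.9
Solving the pair gives M_A = 96.65 kN·m and M_B = 64.43 kN·m (hogging).

M_A = 96.65 kN·m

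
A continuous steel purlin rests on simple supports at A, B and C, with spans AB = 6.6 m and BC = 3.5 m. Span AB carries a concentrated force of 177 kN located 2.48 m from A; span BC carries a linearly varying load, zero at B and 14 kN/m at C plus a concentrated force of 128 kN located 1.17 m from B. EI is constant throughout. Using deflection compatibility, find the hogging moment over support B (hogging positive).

Release continuity at B by inserting a hinge; the redundant is the internal moment M_B. The primary structure is two simply-supported spans AB and BC.
Discontinuity in slope at B on the released structure — sum the simple-span end rotations:
  span AB: point load 177 at a = 2.48: Pab(L + a)/(6LEI) = 414.7/EI
  span BC: triangular load, peak 14: 7w₀L³/(360EI) = 11.67/EI
  span BC: point load 128 at a = 1.17: Pab(L + b)/(6LEI) = 96.87/EI
  relative rotation θ_0 = (414.7 + 108.5)/EI = 523.2/EI
A unit hogging moment at B produces rotation L₁/(3EI) + L₂/(3EI) = 3.367/EI.
Compatibility: M_B·(L₁+L₂)/(3EI) = θ_0, giving M_B = 155.4 kN·m (hogging).

M_B = 155.4 kN·m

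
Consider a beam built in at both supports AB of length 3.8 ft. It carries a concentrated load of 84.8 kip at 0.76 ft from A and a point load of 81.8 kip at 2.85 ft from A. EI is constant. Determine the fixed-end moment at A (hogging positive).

Take the two fixed-end moments M_A, M_B as redundants; the released structure is the simple span AB.
End rotations of the released simple span under the applied load (×1/EI):
  at A: point load 84.8 at a = 0.76: Pab(L + b)/(6LEI) = 58.78/EI
  at B: point load 84.8 at a = 0.76: Pab(L + a)/(6LEI) = 39.18/EI
  at A: point load 81.8 at a = 2.85: Pab(L + b)/(6LEI) = 46.14/EI
  at B: point load 81.8 at a = 2.85: Pab(L + a)/(6LEI) = 64.6/EI
  θ_A0 = 104.9/EI,  θ_B0 = 103.8/EI
Flexibility coefficients: a unit moment at one end gives L/(3EI) there and L/(6EI) at the far end, so f₁₁ = f₂₂ = 1.267/EI and f₁₂ = f₂₁ = 0.6333/EI.
Compatibility — zero rotation at each built-in end:
  1.267 M_A + 0.6333 M_B = 104.9
  0.6333 M_A + 1.267 M_B = 103.8
Solving the pair gives M_A = 55.82 kip·ft and M_B = 54.02 kip·ft (hogging).

M_A = 55.82 kip·ft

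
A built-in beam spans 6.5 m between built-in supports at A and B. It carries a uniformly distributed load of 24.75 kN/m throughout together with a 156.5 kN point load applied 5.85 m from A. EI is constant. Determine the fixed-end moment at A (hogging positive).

Release both end moments; the primary structure is a simply-supported span AB with redundants M_A and M_B.
Simple-span end rotations at A and B under the given loads:
  at A: UDL 24.75: wL³/(24EI) = 283.2/EI
  at B: UDL 24.75: wL³/(24EI) = 283.2/EI
  at A: point load 156.5 at a = 5.85: Pab(L + b)/(6LEI) = 109.1/EI
  at B: point load 156.5 at a = 5.85: Pab(L + a)/(6LEI) = 188.4/EI
  θ_A0 = 392.3/EI,  θ_B0 = 471.7/EI
Flexibility coefficients: a unit moment at one end gives L/(3EI) there and L/(6EI) at the far end, so f₁₁ = f₂₂ = 2.167/EI and f₁₂ = f₂₁ = 1.083/EI.
Compatibility — zero rotation at each built-in end:
  2.167 M_A + 1.083 M_B = 392.3
  1.083 M_A + 2.167 M_B = 471.7
Solving the pair gives M_A = 96.3 kN·m and M_B = 169.5 kN·m (hogging).

M_A = 96.3 kN·m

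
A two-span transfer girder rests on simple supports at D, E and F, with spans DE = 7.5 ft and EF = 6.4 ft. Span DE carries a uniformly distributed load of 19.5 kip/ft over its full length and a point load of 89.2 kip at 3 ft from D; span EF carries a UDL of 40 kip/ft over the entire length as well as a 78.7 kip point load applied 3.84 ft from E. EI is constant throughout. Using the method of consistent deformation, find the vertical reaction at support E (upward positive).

Insert a hinge at E; M_E is the redundant, and each span becomes simply supported.
Rotations at E on the released spans (each span's end-slope, ×1/EI):
  span DE: UDL 19.5: wL³/(24EI) = 342.8/EI
  span DE: point load 89.2 at a = 3: Pab(L + a)/(6LEI) = 281/EI
  span EF: UDL 40: wL³/(24EI) = 436.9/EI
  span EF: point load 78.7 at a = 3.84: Pab(L + b)/(6LEI) = 180.5/EI
  relative rotation θ_0 = (623.8 + 617.4)/EI = 1241/EI
A unit hogging moment at E produces rotation L₁/(3EI) + L₂/(3EI) = 4.633/EI.
Slope continuity at E: θ_0 = M_E·4.633/EI, so M_E = 1241/4.633 = 267.9 kip·ft (hogging).
Span DE, ΣM about D with M_E applied at E: R_E^{DE}·7.5 = 816 + 267.9, so R_E^{DE} = 144.5 kip and R_D = 235.4 − 144.5 = 90.93 kip.
Span EF, ΣM about F: R_E^{EF}·6.4 = 1021 + 267.9, so R_E^{EF} = 201.3 kip and R_F = 334.7 − 201.3 = 133.4 kip.
R_E = 144.5 + 201.3 = 345.9 kip.

R_E = 345.9 kip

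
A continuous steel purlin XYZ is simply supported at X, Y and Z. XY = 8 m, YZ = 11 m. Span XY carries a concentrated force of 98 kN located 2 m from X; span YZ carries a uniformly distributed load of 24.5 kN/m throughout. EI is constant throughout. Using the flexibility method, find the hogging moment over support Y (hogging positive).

M_Y = 253.2 kN·m

Insert a hinge at Y; M_Y is the redundant, and each span becomes simply supported.
Discontinuity in slope at Y on the released structure — sum the simple-span end rotations:
  span XY: point load 98 at a = 2: Pab(L + a)/(6LEI) = 245/EI
  span YZ: UDL 24.5: wL³/(24EI) = 1359/EI
  relative rotation θ_0 = (245 + 1359)/EI = 1604/EI
A unit hogging moment at Y produces rotation L₁/(3EI) + L₂/(3EI) = 6.333/EI.
Slope continuity at Y: θ_0 = M_Y·6.333/EI, so M_Y = 1604/6.333 = 253.2 kN·m (hogging).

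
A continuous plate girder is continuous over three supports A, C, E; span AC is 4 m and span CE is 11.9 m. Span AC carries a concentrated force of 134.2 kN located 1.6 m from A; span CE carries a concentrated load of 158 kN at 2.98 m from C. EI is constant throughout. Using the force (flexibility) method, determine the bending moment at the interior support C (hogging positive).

M_C = 253.8 kN·m

Insert a hinge at C; M_C is the redundant, and each span becomes simply supported.
Discontinuity in slope at C on the released structure — sum the simple-span end rotations:
  span AC: point load 134.2 at a = 1.6: Pab(L + a)/(6LEI) = 120.2/EI
  span CE: point load 158 at a = 2.98: Pab(L + b)/(6LEI) = 1225/EI
  relative rotation θ_0 = (120.2 + 1225)/EI = 1345/EI
A unit hogging moment at C produces rotation L₁/(3EI) + L₂/(3EI) = 5.3/EI.
Slope continuity at C: θ_0 = M_C·5.3/EI, so M_C = 1345/5.3 = 253.8 kN·m (hogging).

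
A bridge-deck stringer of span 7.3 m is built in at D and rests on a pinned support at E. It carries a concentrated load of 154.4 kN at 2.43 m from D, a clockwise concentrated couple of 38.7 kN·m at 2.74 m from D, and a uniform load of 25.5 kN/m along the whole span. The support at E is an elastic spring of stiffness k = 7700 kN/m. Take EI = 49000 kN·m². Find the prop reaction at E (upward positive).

R_E = 92.91 kN

Take the reaction at E as the redundant and release it; the primary structure is a cantilever fixed at D.
Deflection at E on the released cantilever, summing each load's contribution:
  point load 154.4 at a = 2.43: Pa²(3L − a)/(6EI) = 2959/EI
  clockwise couple 38.7 at a = 2.74: M₀a(2L − a)/(2EI) = 628.8/EI
  UDL 25.5: wL⁴/(8EI) = 9052/EI
  δ_0 = 12639/EI
Flexibility coefficient — unit upward force at E: δ_{EE} = L³/(3EI) = 129.7/EI.
With EI = 49000 kN·m²: δ_0 = 0.25794 m and δ_{EE} = 0.002646 m/kN.
Compatibility — the spring shortens by R_E/k under the reaction it provides: δ_0 − R_E·δ_{EE} = R_E/k. With 1/k = 0.00013 m/kN, R_E = δ_0 / (δ_{EE} + 1/k) = 0.25794 / (0.002646 + 0.00013) = 92.91 kN.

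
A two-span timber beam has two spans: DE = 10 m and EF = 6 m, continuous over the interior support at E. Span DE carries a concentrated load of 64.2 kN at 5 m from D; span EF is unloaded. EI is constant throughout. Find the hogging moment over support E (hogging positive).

Insert a hinge at E; M_E is the redundant, and each span becomes simply supported.
End slopes at the hinge E, treating each span as simply supported:
  span DE: point load 64.2 at a = 5: Pab(L + a)/(6LEI) = 401.2/EI
  relative rotation θ_0 = (401.2 + 0)/EI = 401.2/EI
A unit hogging moment at E produces rotation L₁/(3EI) + L₂/(3EI) = 5.333/EI.
Compatibility: M_E·(L₁+L₂)/(3EI) = θ_0, giving M_E = 75.23 kN·m (hogging).

M_E = 75.23 kN·m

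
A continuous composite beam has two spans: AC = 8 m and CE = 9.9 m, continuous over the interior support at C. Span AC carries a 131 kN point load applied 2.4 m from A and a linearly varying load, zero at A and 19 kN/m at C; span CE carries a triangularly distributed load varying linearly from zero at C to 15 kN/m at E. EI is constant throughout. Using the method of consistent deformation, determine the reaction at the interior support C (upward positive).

R_C = 148.1 kN

Release continuity at C by inserting a hinge; the redundant is the internal moment M_C. The primary structure is two simply-supported spans AC and CE.
End slopes at the hinge C, treating each span as simply supported:
  span AC: point load 131 at a = 2.4: Pab(L + a)/(6LEI) = 381.5/EI
  span AC: triangular load, peak 19: w₀L³/(45EI) = 216.2/EI
  span CE: triangular load, peak 15: 7w₀L³/(360EI) = 283/EI
  relative rotation θ_0 = (597.6 + 283)/EI = 880.7/EI
A unit hogging moment at C produces rotation L₁/(3EI) + L₂/(3EI) = 5.967/EI.
Slope continuity at C: θ_0 = M_C·5.967/EI, so M_C = 880.7/5.967 = 147.6 kN·m (hogging).
Span AC, ΣM about A with M_C applied at C: R_C^{AC}·8 = 719.7 + 147.6, so R_C^{AC} = 108.4 kN and R_A = 207 − 108.4 = 98.58 kN.
Span CE, ΣM about E: R_C^{CE}·9.9 = 245 + 147.6, so R_C^{CE} = 39.66 kN and R_E = 74.25 − 39.66 = 34.59 kN.
R_C = 108.4 + 39.66 = 148.1 kN.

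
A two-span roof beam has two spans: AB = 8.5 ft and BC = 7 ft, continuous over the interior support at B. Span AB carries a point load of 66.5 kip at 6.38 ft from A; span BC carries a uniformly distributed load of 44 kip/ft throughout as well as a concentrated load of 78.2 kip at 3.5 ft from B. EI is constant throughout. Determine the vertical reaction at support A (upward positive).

Release continuity at B by inserting a hinge; the redundant is the internal moment M_B. The primary structure is two simply-supported spans AB and BC.
End slopes at the hinge B, treating each span as simply supported:
  span AB: point load 66.5 at a = 6.38: Pab(L + a)/(6LEI) = 262.4/EI
  span BC: UDL 44: wL³/(24EI) = 628.8/EI
  span BC: point load 78.2 at a = 3.5: Pab(L + b)/(6LEI) = 239.5/EI
  relative rotation θ_0 = (262.4 + 868.3)/EI = 1131/EI
A unit hogging moment at B produces rotation L₁/(3EI) + L₂/(3EI) = 5.167/EI.
Compatibility: M_B·(L₁+L₂)/(3EI) = θ_0, giving M_B = 218.9 kip·ft (hogging).
Span AB, ΣM about A with M_B applied at B: R_B^{AB}·8.5 = 424.3 + 218.9, so R_B^{AB} = 75.66 kip and R_A = 66.5 − 75.66 = -9.162 kip.

R_A = -9.162 kip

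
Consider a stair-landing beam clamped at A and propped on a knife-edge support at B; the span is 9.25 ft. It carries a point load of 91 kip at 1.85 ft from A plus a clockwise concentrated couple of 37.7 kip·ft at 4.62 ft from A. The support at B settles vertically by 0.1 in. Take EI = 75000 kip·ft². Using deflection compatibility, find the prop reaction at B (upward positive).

Remove the prop at B; the released (primary) structure is a cantilever built in at A.
Downward deflection at the released point B due to the loads:
  point load 91 at a = 1.85: Pa²(3L − a)/(6EI) = 1344/EI
  clockwise couple 37.7 at a = 4.62: M₀a(2L − a)/(2EI) = 1209/EI
  δ_0 = 2553/EI
Flexibility coefficient — unit upward force at B: δ_{BB} = L³/(3EI) = 263.8/EI.
With EI = 75000 kip·ft²: δ_0 = 0.034042 ft and δ_{BB} = 0.003518 ft/kip.
Compatibility — the beam at B must follow the support down by 0.008333 ft: δ_0 − R_B·δ_{BB} = 0.008333, so R_B = (0.034042 − 0.008333)/0.003518 = 7.309 kip.

R_B = 7.309 kip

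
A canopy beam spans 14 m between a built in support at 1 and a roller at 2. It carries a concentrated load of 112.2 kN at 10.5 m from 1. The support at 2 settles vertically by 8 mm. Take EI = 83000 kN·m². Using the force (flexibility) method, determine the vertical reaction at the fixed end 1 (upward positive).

R_1 = 41.92 kN

Remove the prop at 2; the released (primary) structure is a cantilever built in at 1.
Primary-structure tip deflection at 2 by superposition:
  point load 112.2 at a = 10.5: Pa²(3L − a)/(6EI) = 64943/EI
Flexibility coefficient — unit upward force at 2: δ_{22} = L³/(3EI) = 914.7/EI.
With EI = 83000 kN·m²: δ_0 = 0.78244 m and δ_{22} = 0.01102 m/kN.
Compatibility — the beam at 2 must follow the support down by 0.008 m: δ_0 − R_2·δ_{22} = 0.008, so R_2 = (0.78244 − 0.008)/0.01102 = 70.28 kN.
Vertical equilibrium: R_1 = ΣP − R_2 = 112.2 − 70.28 = 41.92 kN.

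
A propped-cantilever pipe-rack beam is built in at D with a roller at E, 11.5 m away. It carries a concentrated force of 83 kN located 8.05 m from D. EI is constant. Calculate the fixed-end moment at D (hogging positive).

M_D = 130.3 kN·m

Take the reaction at E as the redundant and release it; the primary structure is a cantilever fixed at D.
Downward deflection at the released point E due to the loads:
  point load 83 at a = 8.05: Pa²(3L − a)/(6EI) = 23711/EI
Tip deflection under a unit load at E: L³/(3EI) = 507/EI.
The prop prevents deflection at E: R_E = δ_0/δ_{EE} = 23711/507 = 46.77 kN.
Moment equilibrium about D: M_D = Σ(load moments about D) − R_E·L = 668.1 − 46.77×11.5 = 130.3 kN·m.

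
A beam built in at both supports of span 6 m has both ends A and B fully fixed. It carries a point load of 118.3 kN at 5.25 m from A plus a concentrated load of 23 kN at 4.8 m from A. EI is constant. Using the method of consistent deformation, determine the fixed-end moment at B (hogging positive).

Release both end moments; the primary structure is a simply-supported span AB with redundants M_A and M_B.
End rotations of the released simple span under the applied load (×1/EI):
  at A: point load 118.3 at a = 5.25: Pab(L + b)/(6LEI) = 87.34/EI
  at B: point load 118.3 at a = 5.25: Pab(L + a)/(6LEI) = 145.6/EI
  at A: point load 23 at a = 4.8: Pab(L + b)/(6LEI) = 26.5/EI
  at B: point load 23 at a = 4.8: Pab(L + a)/(6LEI) = 39.74/EI
  θ_A0 = 113.8/EI,  θ_B0 = 185.3/EI
Flexibility coefficients: a unit moment at one end gives L/(3EI) there and L/(6EI) at the far end, so f₁₁ = f₂₂ = 2/EI and f₁₂ = f₂₁ = 1/EI.
Compatibility — zero rotation at each built-in end:
  2 M_A + 1 M_B = 113.8
  1 M_A + 2 M_B = 185.3
Solving the pair gives M_A = 14.12 kN·m and M_B = 85.59 kN·m (hogging).

M_B = 85.59 kN·m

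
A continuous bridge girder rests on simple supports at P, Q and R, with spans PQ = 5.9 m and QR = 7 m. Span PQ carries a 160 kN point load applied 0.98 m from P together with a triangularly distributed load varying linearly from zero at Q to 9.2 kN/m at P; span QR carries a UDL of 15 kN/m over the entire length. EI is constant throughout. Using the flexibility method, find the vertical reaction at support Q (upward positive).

R_Q = 117.3 kN

Insert a hinge at Q; M_Q is the redundant, and each span becomes simply supported.
Discontinuity in slope at Q on the released structure — sum the simple-span end rotations:
  span PQ: point load 160 at a = 0.98: Pab(L + a)/(6LEI) = 149.9/EI
  span PQ: triangular load, peak 9.2: 7w₀L³/(360EI) = 36.74/EI
  span QR: UDL 15: wL³/(24EI) = 214.4/EI
  relative rotation θ_0 = (186.7 + 214.4)/EI = 401/EI
A unit hogging moment at Q produces rotation L₁/(3EI) + L₂/(3EI) = 4.3/EI.
Slope continuity at Q: θ_0 = M_Q·4.3/EI, so M_Q = 401/4.3 = 93.27 kN·m (hogging).
Span PQ, ΣM about P with M_Q applied at Q: R_Q^{PQ}·5.9 = 210.2 + 93.27, so R_Q^{PQ} = 51.43 kN and R_P = 187.1 − 51.43 = 135.7 kN.
Span QR, ΣM about R: R_Q^{QR}·7 = 367.5 + 93.27, so R_Q^{QR} = 65.82 kN and R_R = 105 − 65.82 = 39.18 kN.
R_Q = 51.43 + 65.82 = 117.3 kN.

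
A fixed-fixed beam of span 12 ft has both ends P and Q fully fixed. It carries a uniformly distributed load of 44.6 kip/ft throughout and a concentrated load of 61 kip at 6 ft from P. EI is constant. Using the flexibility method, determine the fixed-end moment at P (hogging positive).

M_P = 626.7 kip·ft

Release both end moments; the primary structure is a simply-supported span PQ with redundants M_P and M_Q.
On the primary (simply-supported) span, the end slopes from the loading are:
  at P: UDL 44.6: wL³/(24EI) = 3211/EI
  at Q: UDL 44.6: wL³/(24EI) = 3211/EI
  at P: point load 61 at a = 6: Pab(L + b)/(6LEI) = 549/EI
  at Q: point load 61 at a = 6: Pab(L + a)/(6LEI) = 549/EI
  θ_P0 = 3760/EI,  θ_Q0 = 3760/EI
Flexibility coefficients: a unit moment at one end gives L/(3EI) there and L/(6EI) at the far end, so f₁₁ = f₂₂ = 4/EI and f₁₂ = f₂₁ = 2/EI.
Compatibility — zero rotation at each built-in end:
  4 M_P + 2 M_Q = 3760
  2 M_P + 4 M_Q = 3760
Solving the pair gives M_P = 626.7 kip·ft and M_Q = 626.7 kip·ft (hogging).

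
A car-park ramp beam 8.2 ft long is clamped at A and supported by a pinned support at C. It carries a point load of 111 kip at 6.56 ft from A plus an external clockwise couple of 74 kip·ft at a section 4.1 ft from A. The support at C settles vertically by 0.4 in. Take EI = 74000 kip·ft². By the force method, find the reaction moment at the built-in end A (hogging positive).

Remove the prop at C; the released (primary) structure is a cantilever built in at A.
Deflection at C on the released cantilever, summing each load's contribution:
  point load 111 at a = 6.56: Pa²(3L − a)/(6EI) = 14362/EI
  clockwise couple 74 at a = 4.1: M₀a(2L − a)/(2EI) = 1866/EI
  δ_0 = 16228/EI
Tip deflection under a unit load at C: L³/(3EI) = 183.8/EI.
With EI = 74000 kip·ft²: δ_0 = 0.2193 ft and δ_{CC} = 0.002484 ft/kip.
Compatibility — the beam at C must follow the support down by 0.03333 ft: δ_0 − R_C·δ_{CC} = 0.03333, so R_C = (0.2193 − 0.03333)/0.002484 = 74.88 kip.
Moment equilibrium about A: M_A = Σ(load moments about A) − R_C·L = 802.2 − 74.88×8.2 = 188.2 kip·ft.

M_A = 188.2 kip·ft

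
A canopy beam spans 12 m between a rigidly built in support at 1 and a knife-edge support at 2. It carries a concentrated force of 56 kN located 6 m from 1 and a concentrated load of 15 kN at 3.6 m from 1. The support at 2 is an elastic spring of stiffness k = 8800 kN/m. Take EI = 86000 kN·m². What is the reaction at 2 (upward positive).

Take the reaction at 2 as the redundant and release it; the primary structure is a cantilever fixed at 1.
Primary-structure tip deflection at 2 by superposition:
  point load 56 at a = 6: Pa²(3L − a)/(6EI) = 10080/EI
  point load 15 at a = 3.6: Pa²(3L − a)/(6EI) = 1050/EI
  δ_0 = 11130/EI
Flexibility coefficient — unit upward force at 2: δ_{22} = L³/(3EI) = 576/EI.
With EI = 86000 kN·m²: δ_0 = 0.12942 m and δ_{22} = 0.006698 m/kN.
Compatibility — the spring shortens by R_2/k under the reaction it provides: δ_0 − R_2·δ_{22} = R_2/k. With 1/k = 0.000114 m/kN, R_2 = δ_0 / (δ_{22} + 1/k) = 0.12942 / (0.006698 + 0.000114) = 19 kN.

R_2 = 19 kN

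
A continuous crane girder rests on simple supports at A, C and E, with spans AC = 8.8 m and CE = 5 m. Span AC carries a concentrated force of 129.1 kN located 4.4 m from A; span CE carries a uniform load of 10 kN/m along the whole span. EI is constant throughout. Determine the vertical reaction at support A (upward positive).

R_A = 47.83 kN

Insert a hinge at C; M_C is the redundant, and each span becomes simply supported.
End slopes at the hinge C, treating each span as simply supported:
  span AC: point load 129.1 at a = 4.4: Pab(L + a)/(6LEI) = 624.8/EI
  span CE: UDL 10: wL³/(24EI) = 52.08/EI
  relative rotation θ_0 = (624.8 + 52.08)/EI = 676.9/EI
A unit hogging moment at C produces rotation L₁/(3EI) + L₂/(3EI) = 4.6/EI.
Slope continuity at C: θ_0 = M_C·4.6/EI, so M_C = 676.9/4.6 = 147.2 kN·m (hogging).
Span AC, ΣM about A with M_C applied at C: R_C^{AC}·8.8 = 568 + 147.2, so R_C^{AC} = 81.27 kN and R_A = 129.1 − 81.27 = 47.83 kN.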